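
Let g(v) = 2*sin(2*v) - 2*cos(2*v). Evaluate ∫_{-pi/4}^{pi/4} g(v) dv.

-2

An antiderivative is F(v) = -sin(2*v) - cos(2*v).
Then F(pi/4) - F(-pi/4) = (-1) - (1) = -2.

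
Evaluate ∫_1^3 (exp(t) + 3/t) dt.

An antiderivative is F(t) = exp(t) + 3*log(t).
Then F(3) - F(1) = (log(27) + exp(3)) - (exp(1)) = -exp(1) + log(27) + exp(3).

-exp(1) + log(27) + exp(3)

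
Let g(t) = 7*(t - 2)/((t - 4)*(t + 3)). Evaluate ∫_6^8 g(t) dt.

Factor the denominator: t**2 - t - 12 = (t + 3)(t - 4).
Partial fractions: 7*(t - 2)/((t - 4)*(t + 3)) = 5/(t + 3) + 2/(t - 4).
An antiderivative is F(t) = 2*log(t - 4) + 5*log(t + 3).
Then F(8) - F(6) = (4*log(2) + 5*log(11)) - (2*log(2) + 10*log(3)) = -10*log(3) + 2*log(2) + 5*log(11).

-10*log(3) + 2*log(2) + 5*log(11)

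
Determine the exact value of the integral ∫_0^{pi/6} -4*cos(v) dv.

-2

An antiderivative is F(v) = -4*sin(v).
Then F(pi/6) - F(0) = (-2) - (0) = -2.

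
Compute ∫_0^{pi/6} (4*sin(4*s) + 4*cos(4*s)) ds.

sqrt(3)/2 + 3/2

An antiderivative is F(s) = sin(4*s) - cos(4*s).
Then F(pi/6) - F(0) = (1/2 + sqrt(3)/2) - (-1) = sqrt(3)/2 + 3/2.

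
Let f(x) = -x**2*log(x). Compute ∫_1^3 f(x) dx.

26/9 - 9*log(3)

Integrate by parts once (u = ln x, dv = -x**2 dx).
An antiderivative is F(x) = -x**3*(3*log(x) - 1)/9.
Then F(3) - F(1) = (3 - 9*log(3)) - (1/9) = 26/9 - 9*log(3).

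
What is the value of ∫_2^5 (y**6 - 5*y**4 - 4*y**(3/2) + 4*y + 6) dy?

By the power rule, an antiderivative is F(y) = y**7/7 - 8*y**(5/2)/5 - y**5 + 2*y**2 + 6*y.
Then F(5) - F(2) = (56810/7 - 40*sqrt(5)) - (44/7 - 32*sqrt(2)/5) = -40*sqrt(5) + 32*sqrt(2)/5 + 56766/7.

-40*sqrt(5) + 32*sqrt(2)/5 + 56766/7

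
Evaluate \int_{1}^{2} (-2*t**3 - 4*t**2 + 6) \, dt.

By the power rule, an antiderivative is F(t) = -t**4/2 - 4*t**3/3 + 6*t.
Then F(2) - F(1) = (-20/3) - (25/6) = -65/6.

-65/6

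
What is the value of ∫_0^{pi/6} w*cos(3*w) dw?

Integrate by parts once (u = w, dv = cos(3*w) dw).
An antiderivative is F(w) = w*sin(3*w)/3 + cos(3*w)/9.
Then F(pi/6) - F(0) = (pi/18) - (1/9) = -1/9 + pi/18.

-1/9 + pi/18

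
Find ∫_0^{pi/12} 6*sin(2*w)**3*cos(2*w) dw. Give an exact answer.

3/64

Let u = sin(2*w), so du = 2*cos(2*w) dw. When w = 0, u = 0; when w = pi/12, u = 1/2.
The integral becomes 3·∫ u**3 du from 0 to 1/2, with antiderivative 3*u**4/4.
Back in w: F(w) = 3*sin(2*w)**4/4.
Then F(pi/12) - F(0) = (3/64) - (0) = 3/64.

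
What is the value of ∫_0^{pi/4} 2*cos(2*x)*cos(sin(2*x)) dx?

Let u = sin(2*x), so du = 2*cos(2*x) dx. When x = 0, u = 0; when x = pi/4, u = 1.
The integral becomes ∫ cos(u) du from 0 to 1, with antiderivative sin(u).
Back in x: F(x) = sin(sin(2*x)).
Then F(pi/4) - F(0) = (sin(1)) - (0) = sin(1).

sin(1)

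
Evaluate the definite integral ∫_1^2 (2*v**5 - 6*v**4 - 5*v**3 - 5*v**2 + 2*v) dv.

By the power rule, an antiderivative is F(v) = v**6/3 - 6*v**5/5 - 5*v**4/4 - 5*v**3/3 + v**2.
Then F(2) - F(1) = (-232/5) - (-167/60) = -2617/60.

-2617/60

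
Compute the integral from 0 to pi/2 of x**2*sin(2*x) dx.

-1/2 + pi**2/8

Integrate by parts twice (u = x^2, dv = sin(2*x) dx).
An antiderivative is F(x) = -x**2*cos(2*x)/2 + x*sin(2*x)/2 + cos(2*x)/4.
Then F(pi/2) - F(0) = (-1/4 + pi**2/8) - (1/4) = -1/2 + pi**2/8.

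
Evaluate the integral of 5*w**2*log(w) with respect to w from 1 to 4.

-35 + 640*log(2)/3

Integrate by parts once (u = ln w, dv = 5*w**2 dw).
An antiderivative is F(w) = 5*w**3*(3*log(w) - 1)/9.
Then F(4) - F(1) = (-320/9 + 640*log(2)/3) - (-5/9) = -35 + 640*log(2)/3.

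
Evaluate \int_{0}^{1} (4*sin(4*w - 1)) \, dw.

Let u = 4*w - 1, so du = 4 dw. When w = 0, u = -1; when w = 1, u = 3.
The integral becomes ∫ sin(u) du from -1 to 3, with antiderivative -cos(u).
Back in w: F(w) = -cos(4*w - 1).
Then F(1) - F(0) = (-cos(3)) - (-cos(1)) = cos(1) - cos(3).

cos(1) - cos(3)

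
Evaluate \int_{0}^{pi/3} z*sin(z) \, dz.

Integrate by parts once (u = z, dv = sin(z) dz).
An antiderivative is F(z) = -z*cos(z) + sin(z).
Then F(pi/3) - F(0) = (-pi/6 + sqrt(3)/2) - (0) = -pi/6 + sqrt(3)/2.

-pi/6 + sqrt(3)/2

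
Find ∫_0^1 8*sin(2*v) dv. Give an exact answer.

Let u = 2*v, so du = 2 dv. When v = 0, u = 0; when v = 1, u = 2.
The integral becomes 4·∫ sin(u) du from 0 to 2, with antiderivative -4*cos(u).
Back in v: F(v) = -4*cos(2*v).
Then F(1) - F(0) = (-4*cos(2)) - (-4) = 4 - 4*cos(2).

4 - 4*cos(2)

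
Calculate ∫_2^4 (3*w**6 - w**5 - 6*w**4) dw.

178656/35

By the power rule, an antiderivative is F(w) = 3*w**7/7 - w**6/6 - 6*w**5/5.
Then F(4) - F(2) = (536576/105) - (608/105) = 178656/35.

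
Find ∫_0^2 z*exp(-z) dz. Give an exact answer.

1 - 3*exp(-2)

Integrate by parts once (u = z, dv = exp(-z) dz).
An antiderivative is F(z) = (-z - 1)*exp(-z).
Then F(2) - F(0) = (-3*exp(-2)) - (-1) = 1 - 3*exp(-2).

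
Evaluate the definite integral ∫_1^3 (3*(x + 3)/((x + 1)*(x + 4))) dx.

log(28/5)

Factor the denominator: x**2 + 5*x + 4 = (x + 4)(x + 1).
Partial fractions: 3*(x + 3)/((x + 1)*(x + 4)) = 1/(x + 4) + 2/(x + 1).
An antiderivative is F(x) = 2*log(x + 1) + log(x + 4).
Then F(3) - F(1) = (log(7) + 4*log(2)) - (log(20)) = log(28/5).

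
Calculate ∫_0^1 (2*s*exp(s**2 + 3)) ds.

-exp(3) + exp(4)

Let u = s**2 + 3, so du = 2*s ds. When s = 0, u = 3; when s = 1, u = 4.
The integral becomes ∫ exp(u) du from 3 to 4, with antiderivative exp(u).
Back in s: F(s) = exp(s**2 + 3).
Then F(1) - F(0) = (exp(4)) - (exp(3)) = -exp(3) + exp(4).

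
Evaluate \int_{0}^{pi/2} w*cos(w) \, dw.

-1 + pi/2

Integrate by parts once (u = w, dv = cos(w) dw).
An antiderivative is F(w) = w*sin(w) + cos(w).
Then F(pi/2) - F(0) = (pi/2) - (1) = -1 + pi/2.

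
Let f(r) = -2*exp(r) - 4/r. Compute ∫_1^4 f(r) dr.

An antiderivative is F(r) = -2*exp(r) - 4*log(r).
Then F(4) - F(1) = (-2*exp(4) - 8*log(2)) - (-2*exp(1)) = -2*exp(4) - 8*log(2) + 2*exp(1).

-2*exp(4) - 8*log(2) + 2*exp(1)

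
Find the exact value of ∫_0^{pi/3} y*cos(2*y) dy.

-3/8 + sqrt(3)*pi/12

Integrate by parts once (u = y, dv = cos(2*y) dy).
An antiderivative is F(y) = y*sin(2*y)/2 + cos(2*y)/4.
Then F(pi/3) - F(0) = (-1/8 + sqrt(3)*pi/12) - (1/4) = -3/8 + sqrt(3)*pi/12.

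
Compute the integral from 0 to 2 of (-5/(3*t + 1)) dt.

An antiderivative is F(t) = -5*log(3*t + 1)/3.
Then F(2) - F(0) = (-5*log(7)/3) - (0) = -5*log(7)/3.

-5*log(7)/3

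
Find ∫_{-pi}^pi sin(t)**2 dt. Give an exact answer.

Use the identity sin^2(t) = (1 - cos(2*t))/2.
An antiderivative is F(t) = t/2 - sin(2*t)/4.
Then F(pi) - F(-pi) = (pi/2) - (-pi/2) = pi.

pi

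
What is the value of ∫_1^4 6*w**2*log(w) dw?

Integrate by parts once (u = ln w, dv = 6*w**2 dw).
An antiderivative is F(w) = 2*w**3*(3*log(w) - 1)/3.
Then F(4) - F(1) = (-128/3 + 256*log(2)) - (-2/3) = -42 + 256*log(2).

-42 + 256*log(2)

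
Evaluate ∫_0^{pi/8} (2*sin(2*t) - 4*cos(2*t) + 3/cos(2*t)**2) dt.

An antiderivative is F(t) = -2*sin(2*t) - cos(2*t) + 3*tan(2*t)/2.
Then F(pi/8) - F(0) = (3/2 - 3*sqrt(2)/2) - (-1) = 5/2 - 3*sqrt(2)/2.

5/2 - 3*sqrt(2)/2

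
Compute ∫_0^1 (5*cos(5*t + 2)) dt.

Let u = 5*t + 2, so du = 5 dt. When t = 0, u = 2; when t = 1, u = 7.
The integral becomes ∫ cos(u) du from 2 to 7, with antiderivative sin(u).
Back in t: F(t) = sin(5*t + 2).
Then F(1) - F(0) = (sin(7)) - (sin(2)) = -sin(2) + sin(7).

-sin(2) + sin(7)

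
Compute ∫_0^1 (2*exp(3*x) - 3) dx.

An antiderivative is F(x) = 2*exp(3*x)/3 - 3*x.
Then F(1) - F(0) = (-3 + 2*exp(3)/3) - (2/3) = -11/3 + 2*exp(3)/3.

-11/3 + 2*exp(3)/3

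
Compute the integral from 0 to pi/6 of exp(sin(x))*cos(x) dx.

Let u = sin(x), so du = cos(x) dx. When x = 0, u = 0; when x = pi/6, u = 1/2.
The integral becomes ∫ exp(u) du from 0 to 1/2, with antiderivative exp(u).
Back in x: F(x) = exp(sin(x)).
Then F(pi/6) - F(0) = (exp(1/2)) - (1) = -1 + exp(1/2).

-1 + exp(1/2)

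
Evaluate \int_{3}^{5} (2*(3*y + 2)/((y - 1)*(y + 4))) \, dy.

-4*log(7) + 2*log(2) + 8*log(3)

Factor the denominator: y**2 + 3*y - 4 = (y + 4)(y - 1).
Partial fractions: 2*(3*y + 2)/((y - 1)*(y + 4)) = 4/(y + 4) + 2/(y - 1).
An antiderivative is F(y) = 2*log(y - 1) + 4*log(y + 4).
Then F(5) - F(3) = (4*log(2) + 8*log(3)) - (2*log(2) + 4*log(7)) = -4*log(7) + 2*log(2) + 8*log(3).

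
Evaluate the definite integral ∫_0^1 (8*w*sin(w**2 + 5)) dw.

-4*cos(6) + 4*cos(5)

Let u = w**2 + 5, so du = 2*w dw. When w = 0, u = 5; when w = 1, u = 6.
The integral becomes 4·∫ sin(u) du from 5 to 6, with antiderivative -4*cos(u).
Back in w: F(w) = -4*cos(w**2 + 5).
Then F(1) - F(0) = (-4*cos(6)) - (-4*cos(5)) = -4*cos(6) + 4*cos(5).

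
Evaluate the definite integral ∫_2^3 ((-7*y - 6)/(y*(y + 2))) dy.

Factor the denominator: y**2 + 2*y = (y + 2)y.
Partial fractions: (-7*y - 6)/(y*(y + 2)) = -4/(y + 2) - 3/y.
An antiderivative is F(y) = -3*log(y) - 4*log(y + 2).
Then F(3) - F(2) = (-4*log(5) - 3*log(3)) - (-11*log(2)) = -4*log(5) - 3*log(3) + 11*log(2).

-4*log(5) - 3*log(3) + 11*log(2)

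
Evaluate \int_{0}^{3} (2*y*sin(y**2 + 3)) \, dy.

cos(3) - cos(12)

Let u = y**2 + 3, so du = 2*y dy. When y = 0, u = 3; when y = 3, u = 12.
The integral becomes ∫ sin(u) du from 3 to 12, with antiderivative -cos(u).
Back in y: F(y) = -cos(y**2 + 3).
Then F(3) - F(0) = (-cos(12)) - (-cos(3)) = cos(3) - cos(12).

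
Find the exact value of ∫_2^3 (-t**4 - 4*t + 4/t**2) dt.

By the power rule, an antiderivative is F(t) = -t**5/5 - 2*t**2 - 4/t.
Then F(3) - F(2) = (-1019/15) - (-82/5) = -773/15.

-773/15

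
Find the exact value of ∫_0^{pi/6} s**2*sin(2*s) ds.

-1/8 - pi**2/144 + sqrt(3)*pi/24

Integrate by parts twice (u = s^2, dv = sin(2*s) ds).
An antiderivative is F(s) = -s**2*cos(2*s)/2 + s*sin(2*s)/2 + cos(2*s)/4.
Then F(pi/6) - F(0) = (-pi**2/144 + 1/8 + sqrt(3)*pi/24) - (1/4) = -1/8 - pi**2/144 + sqrt(3)*pi/24.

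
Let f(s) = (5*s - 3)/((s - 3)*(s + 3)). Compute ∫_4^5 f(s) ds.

-3*log(7) + 11*log(2)

Factor the denominator: s**2 - 9 = (s + 3)(s - 3).
Partial fractions: (5*s - 3)/((s - 3)*(s + 3)) = 3/(s + 3) + 2/(s - 3).
An antiderivative is F(s) = 2*log(s - 3) + 3*log(s + 3).
Then F(5) - F(4) = (11*log(2)) - (3*log(7)) = -3*log(7) + 11*log(2).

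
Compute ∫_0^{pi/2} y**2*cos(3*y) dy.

Integrate by parts twice (u = y^2, dv = cos(3*y) dy).
An antiderivative is F(y) = y**2*sin(3*y)/3 + 2*y*cos(3*y)/9 - 2*sin(3*y)/27.
Then F(pi/2) - F(0) = (2/27 - pi**2/12) - (0) = 2/27 - pi**2/12.

2/27 - pi**2/12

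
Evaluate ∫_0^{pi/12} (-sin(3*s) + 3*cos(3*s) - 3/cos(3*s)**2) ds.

-4/3 + 2*sqrt(2)/3

An antiderivative is F(s) = sin(3*s) + cos(3*s)/3 - tan(3*s).
Then F(pi/12) - F(0) = (-1 + 2*sqrt(2)/3) - (1/3) = -4/3 + 2*sqrt(2)/3.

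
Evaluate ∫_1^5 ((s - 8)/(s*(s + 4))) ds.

Factor the denominator: s**2 + 4*s = (s + 4)s.
Partial fractions: (s - 8)/(s*(s + 4)) = 3/(s + 4) - 2/s.
An antiderivative is F(s) = -2*log(s) + 3*log(s + 4).
Then F(5) - F(1) = (-2*log(5) + 6*log(3)) - (3*log(5)) = -5*log(5) + 6*log(3).

-5*log(5) + 6*log(3)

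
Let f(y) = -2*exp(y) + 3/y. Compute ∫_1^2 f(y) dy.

An antiderivative is F(y) = -2*exp(y) + 3*log(y).
Then F(2) - F(1) = (-2*exp(2) + log(8)) - (-2*exp(1)) = -2*exp(2) + log(8) + 2*exp(1).

-2*exp(2) + log(8) + 2*exp(1)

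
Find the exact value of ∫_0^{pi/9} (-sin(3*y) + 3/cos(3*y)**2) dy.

-1/6 + sqrt(3)

An antiderivative is F(y) = cos(3*y)/3 + tan(3*y).
Then F(pi/9) - F(0) = (1/6 + sqrt(3)) - (1/3) = -1/6 + sqrt(3).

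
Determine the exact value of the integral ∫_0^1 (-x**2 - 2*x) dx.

-4/3

By the power rule, an antiderivative is F(x) = -x**3/3 - x**2.
Then F(1) - F(0) = (-4/3) - (0) = -4/3.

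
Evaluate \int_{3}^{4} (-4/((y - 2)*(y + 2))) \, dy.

Factor the denominator: y**2 - 4 = (y + 2)(y - 2).
Partial fractions: -4/((y - 2)*(y + 2)) = 1/(y + 2) - 1/(y - 2).
An antiderivative is F(y) = -log(y - 2) + log(y + 2).
Then F(4) - F(3) = (log(3)) - (log(5)) = log(3/5).

log(3/5)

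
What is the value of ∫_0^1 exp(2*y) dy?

-1/2 + exp(2)/2

An antiderivative is F(y) = exp(2*y)/2.
Then F(1) - F(0) = (exp(2)/2) - (1/2) = -1/2 + exp(2)/2.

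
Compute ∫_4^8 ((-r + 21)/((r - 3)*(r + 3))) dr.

Factor the denominator: r**2 - 9 = (r + 3)(r - 3).
Partial fractions: (-r + 21)/((r - 3)*(r + 3)) = -4/(r + 3) + 3/(r - 3).
An antiderivative is F(r) = 3*log(r - 3) - 4*log(r + 3).
Then F(8) - F(4) = (-4*log(11) + 3*log(5)) - (-4*log(7)) = -4*log(11) + 3*log(5) + 4*log(7).

-4*log(11) + 3*log(5) + 4*log(7)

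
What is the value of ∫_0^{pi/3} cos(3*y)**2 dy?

Use the identity cos^2(3*y) = (1 + cos(6*y))/2.
An antiderivative is F(y) = y/2 + sin(6*y)/12.
Then F(pi/3) - F(0) = (pi/6) - (0) = pi/6.

pi/6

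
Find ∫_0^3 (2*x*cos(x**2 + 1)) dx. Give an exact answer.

Let u = x**2 + 1, so du = 2*x dx. When x = 0, u = 1; when x = 3, u = 10.
The integral becomes ∫ cos(u) du from 1 to 10, with antiderivative sin(u).
Back in x: F(x) = sin(x**2 + 1).
Then F(3) - F(0) = (sin(10)) - (sin(1)) = -sin(1) + sin(10).

-sin(1) + sin(10)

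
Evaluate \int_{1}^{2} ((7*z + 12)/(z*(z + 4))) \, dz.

Factor the denominator: z**2 + 4*z = (z + 4)z.
Partial fractions: (7*z + 12)/(z*(z + 4)) = 4/(z + 4) + 3/z.
An antiderivative is F(z) = 3*log(z) + 4*log(z + 4).
Then F(2) - F(1) = (4*log(3) + 7*log(2)) - (4*log(5)) = -4*log(5) + 4*log(3) + 7*log(2).

-4*log(5) + 4*log(3) + 7*log(2)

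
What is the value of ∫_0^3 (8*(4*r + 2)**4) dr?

Let u = 4*r + 2, so du = 4 dr. When r = 0, u = 2; when r = 3, u = 14.
The integral becomes 2·∫ u**4 du from 2 to 14, with antiderivative 2*u**5/5.
Back in r: F(r) = 2*(4*r + 2)**5/5.
Then F(3) - F(0) = (1075648/5) - (64/5) = 1075584/5.

1075584/5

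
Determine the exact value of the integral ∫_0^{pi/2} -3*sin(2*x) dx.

An antiderivative is F(x) = 3*cos(2*x)/2.
Then F(pi/2) - F(0) = (-3/2) - (3/2) = -3.

-3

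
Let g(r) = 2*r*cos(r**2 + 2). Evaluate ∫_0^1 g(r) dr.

-sin(2) + sin(3)

Let u = r**2 + 2, so du = 2*r dr. When r = 0, u = 2; when r = 1, u = 3.
The integral becomes ∫ cos(u) du from 2 to 3, with antiderivative sin(u).
Back in r: F(r) = sin(r**2 + 2).
Then F(1) - F(0) = (sin(3)) - (sin(2)) = -sin(2) + sin(3).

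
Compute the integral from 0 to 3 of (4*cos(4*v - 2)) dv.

Let u = 4*v - 2, so du = 4 dv. When v = 0, u = -2; when v = 3, u = 10.
The integral becomes ∫ cos(u) du from -2 to 10, with antiderivative sin(u).
Back in v: F(v) = sin(4*v - 2).
Then F(3) - F(0) = (sin(10)) - (-sin(2)) = sin(10) + sin(2).

sin(10) + sin(2)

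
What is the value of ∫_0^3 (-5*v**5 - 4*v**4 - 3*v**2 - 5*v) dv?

By the power rule, an antiderivative is F(v) = -5*v**6/6 - 4*v**5/5 - v**3 - 5*v**2/2.
Then F(3) - F(0) = (-4257/5) - (0) = -4257/5.

-4257/5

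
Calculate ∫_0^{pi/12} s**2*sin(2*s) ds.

-1/4 - sqrt(3)*pi**2/576 + pi/48 + sqrt(3)/8

Integrate by parts twice (u = s^2, dv = sin(2*s) ds).
An antiderivative is F(s) = -s**2*cos(2*s)/2 + s*sin(2*s)/2 + cos(2*s)/4.
Then F(pi/12) - F(0) = (-sqrt(3)*pi**2/576 + pi/48 + sqrt(3)/8) - (1/4) = -1/4 - sqrt(3)*pi**2/576 + pi/48 + sqrt(3)/8.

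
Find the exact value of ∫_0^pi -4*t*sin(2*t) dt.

Integrate by parts once (u = t, dv = -4*sin(2*t) dt).
An antiderivative is F(t) = 2*t*cos(2*t) - sin(2*t).
Then F(pi) - F(0) = (2*pi) - (0) = 2*pi.

2*pi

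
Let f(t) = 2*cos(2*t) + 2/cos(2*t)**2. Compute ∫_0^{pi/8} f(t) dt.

An antiderivative is F(t) = sin(2*t) + tan(2*t).
Then F(pi/8) - F(0) = (sqrt(2)/2 + 1) - (0) = sqrt(2)/2 + 1.

sqrt(2)/2 + 1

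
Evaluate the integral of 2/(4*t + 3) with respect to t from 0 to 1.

-log(3)/2 + log(7)/2

An antiderivative is F(t) = log(4*t + 3)/2.
Then F(1) - F(0) = (log(7)/2) - (log(3)/2) = -log(3)/2 + log(7)/2.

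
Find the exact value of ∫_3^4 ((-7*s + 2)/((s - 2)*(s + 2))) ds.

Factor the denominator: s**2 - 4 = (s + 2)(s - 2).
Partial fractions: (-7*s + 2)/((s - 2)*(s + 2)) = -4/(s + 2) - 3/(s - 2).
An antiderivative is F(s) = -3*log(s - 2) - 4*log(s + 2).
Then F(4) - F(3) = (-7*log(2) - 4*log(3)) - (-4*log(5)) = -7*log(2) - 4*log(3) + 4*log(5).

-7*log(2) - 4*log(3) + 4*log(5)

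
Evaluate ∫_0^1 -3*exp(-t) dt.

-3 + 3*exp(-1)

An antiderivative is F(t) = 3*exp(-t).
Then F(1) - F(0) = (3*exp(-1)) - (3) = -3 + 3*exp(-1).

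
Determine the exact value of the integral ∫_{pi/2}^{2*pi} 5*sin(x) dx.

An antiderivative is F(x) = -5*cos(x).
Then F(2*pi) - F(pi/2) = (-5) - (0) = -5.

-5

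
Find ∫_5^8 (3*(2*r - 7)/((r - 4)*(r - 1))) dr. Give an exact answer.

-8*log(2) + 5*log(7)

Factor the denominator: r**2 - 5*r + 4 = (r - 1)(r - 4).
Partial fractions: 3*(2*r - 7)/((r - 4)*(r - 1)) = 5/(r - 1) + 1/(r - 4).
An antiderivative is F(r) = log(r - 4) + 5*log(r - 1).
Then F(8) - F(5) = (2*log(2) + 5*log(7)) - (10*log(2)) = -8*log(2) + 5*log(7).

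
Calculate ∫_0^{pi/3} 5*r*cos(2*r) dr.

Integrate by parts once (u = r, dv = 5*cos(2*r) dr).
An antiderivative is F(r) = 5*r*sin(2*r)/2 + 5*cos(2*r)/4.
Then F(pi/3) - F(0) = (-5/8 + 5*sqrt(3)*pi/12) - (5/4) = -15/8 + 5*sqrt(3)*pi/12.

-15/8 + 5*sqrt(3)*pi/12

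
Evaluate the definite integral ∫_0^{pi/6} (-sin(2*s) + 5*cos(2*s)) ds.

-1/4 + 5*sqrt(3)/4

An antiderivative is F(s) = 5*sin(2*s)/2 + cos(2*s)/2.
Then F(pi/6) - F(0) = (1/4 + 5*sqrt(3)/4) - (1/2) = -1/4 + 5*sqrt(3)/4.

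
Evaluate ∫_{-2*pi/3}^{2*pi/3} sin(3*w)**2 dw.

Use the identity sin^2(3*w) = (1 - cos(6*w))/2.
An antiderivative is F(w) = w/2 - sin(6*w)/12.
Then F(2*pi/3) - F(-2*pi/3) = (pi/3) - (-pi/3) = 2*pi/3.

2*pi/3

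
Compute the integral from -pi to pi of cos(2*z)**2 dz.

Use the identity cos^2(2*z) = (1 + cos(4*z))/2.
An antiderivative is F(z) = z/2 + sin(4*z)/8.
Then F(pi) - F(-pi) = (pi/2) - (-pi/2) = pi.

pi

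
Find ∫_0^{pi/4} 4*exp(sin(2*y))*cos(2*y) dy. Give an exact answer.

Let u = sin(2*y), so du = 2*cos(2*y) dy. When y = 0, u = 0; when y = pi/4, u = 1.
The integral becomes 2·∫ exp(u) du from 0 to 1, with antiderivative 2*exp(u).
Back in y: F(y) = 2*exp(sin(2*y)).
Then F(pi/4) - F(0) = (2*E) - (2) = -2 + 2*E.

-2 + 2*E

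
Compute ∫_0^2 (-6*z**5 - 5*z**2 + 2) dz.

By the power rule, an antiderivative is F(z) = -z**6 - 5*z**3/3 + 2*z.
Then F(2) - F(0) = (-220/3) - (0) = -220/3.

-220/3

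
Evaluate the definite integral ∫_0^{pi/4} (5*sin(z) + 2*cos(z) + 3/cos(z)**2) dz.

An antiderivative is F(z) = 2*sin(z) - 5*cos(z) + 3*tan(z).
Then F(pi/4) - F(0) = (3 - 3*sqrt(2)/2) - (-5) = 8 - 3*sqrt(2)/2.

8 - 3*sqrt(2)/2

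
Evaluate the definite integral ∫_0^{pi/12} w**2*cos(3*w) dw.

sqrt(2)*(-32 + pi**2 + 8*pi)/864

Integrate by parts twice (u = w^2, dv = cos(3*w) dw).
An antiderivative is F(w) = w**2*sin(3*w)/3 + 2*w*cos(3*w)/9 - 2*sin(3*w)/27.
Then F(pi/12) - F(0) = (sqrt(2)*(-32 + pi**2 + 8*pi)/864) - (0) = sqrt(2)*(-32 + pi**2 + 8*pi)/864.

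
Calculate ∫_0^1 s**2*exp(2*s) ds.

-1/4 + exp(2)/4

Integrate by parts twice (u = s^2, dv = exp(2*s) ds).
An antiderivative is F(s) = (2*s**2 - 2*s + 1)*exp(2*s)/4.
Then F(1) - F(0) = (exp(2)/4) - (1/4) = -1/4 + exp(2)/4.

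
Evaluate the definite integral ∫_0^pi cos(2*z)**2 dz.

pi/2

Use the identity cos^2(2*z) = (1 + cos(4*z))/2.
An antiderivative is F(z) = z/2 + sin(4*z)/8.
Then F(pi) - F(0) = (pi/2) - (0) = pi/2.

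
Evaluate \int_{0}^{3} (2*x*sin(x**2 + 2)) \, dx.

Let u = x**2 + 2, so du = 2*x dx. When x = 0, u = 2; when x = 3, u = 11.
The integral becomes ∫ sin(u) du from 2 to 11, with antiderivative -cos(u).
Back in x: F(x) = -cos(x**2 + 2).
Then F(3) - F(0) = (-cos(11)) - (-cos(2)) = cos(2) - cos(11).

cos(2) - cos(11)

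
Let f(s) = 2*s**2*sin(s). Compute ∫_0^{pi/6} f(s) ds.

-4 - sqrt(3)*pi**2/36 + pi/3 + 2*sqrt(3)

Integrate by parts twice (u = s^2, dv = 2*sin(s) ds).
An antiderivative is F(s) = -2*s**2*cos(s) + 4*s*sin(s) + 4*cos(s).
Then F(pi/6) - F(0) = (-sqrt(3)*pi**2/36 + pi/3 + 2*sqrt(3)) - (4) = -4 - sqrt(3)*pi**2/36 + pi/3 + 2*sqrt(3).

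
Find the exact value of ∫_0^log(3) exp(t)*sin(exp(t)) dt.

Let u = exp(t), so du = exp(t) dt. When t = 0, u = 1; when t = log(3), u = 3.
The integral becomes ∫ sin(u) du from 1 to 3, with antiderivative -cos(u).
Back in t: F(t) = -cos(exp(t)).
Then F(log(3)) - F(0) = (-cos(3)) - (-cos(1)) = cos(1) - cos(3).

cos(1) - cos(3)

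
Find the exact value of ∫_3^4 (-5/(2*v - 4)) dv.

-5*log(2)/2

An antiderivative is F(v) = -5*log(2*v - 4)/2.
Then F(4) - F(3) = (-log(32)) - (-5*log(2)/2) = -5*log(2)/2.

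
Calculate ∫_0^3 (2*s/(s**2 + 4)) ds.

log(13/4)

Let u = s**2 + 4, so du = 2*s ds. When s = 0, u = 4; when s = 3, u = 13.
The integral becomes ∫ 1/u du from 4 to 13, with antiderivative log(u).
Back in s: F(s) = log(s**2 + 4).
Then F(3) - F(0) = (log(13)) - (log(4)) = log(13/4).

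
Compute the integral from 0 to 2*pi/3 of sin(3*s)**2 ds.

pi/3

Use the identity sin^2(3*s) = (1 - cos(6*s))/2.
An antiderivative is F(s) = s/2 - sin(6*s)/12.
Then F(2*pi/3) - F(0) = (pi/3) - (0) = pi/3.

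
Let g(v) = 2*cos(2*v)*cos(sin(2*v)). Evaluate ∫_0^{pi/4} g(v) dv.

Let u = sin(2*v), so du = 2*cos(2*v) dv. When v = 0, u = 0; when v = pi/4, u = 1.
The integral becomes ∫ cos(u) du from 0 to 1, with antiderivative sin(u).
Back in v: F(v) = sin(sin(2*v)).
Then F(pi/4) - F(0) = (sin(1)) - (0) = sin(1).

sin(1)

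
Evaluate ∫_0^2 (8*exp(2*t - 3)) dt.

Let u = 2*t - 3, so du = 2 dt. When t = 0, u = -3; when t = 2, u = 1.
The integral becomes 4·∫ exp(u) du from -3 to 1, with antiderivative 4*exp(u).
Back in t: F(t) = 4*exp(2*t - 3).
Then F(2) - F(0) = (4*exp(1)) - (4*exp(-3)) = -(4 - 4*exp(4))*exp(-3).

-(4 - 4*exp(4))*exp(-3)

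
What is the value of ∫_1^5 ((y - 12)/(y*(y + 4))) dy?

-7*log(5) + 8*log(3)

Factor the denominator: y**2 + 4*y = (y + 4)y.
Partial fractions: (y - 12)/(y*(y + 4)) = 4/(y + 4) - 3/y.
An antiderivative is F(y) = -3*log(y) + 4*log(y + 4).
Then F(5) - F(1) = (-3*log(5) + 8*log(3)) - (4*log(5)) = -7*log(5) + 8*log(3).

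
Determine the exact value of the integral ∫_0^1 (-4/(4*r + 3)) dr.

An antiderivative is F(r) = -log(4*r + 3).
Then F(1) - F(0) = (-log(7)) - (-log(3)) = log(3/7).

log(3/7)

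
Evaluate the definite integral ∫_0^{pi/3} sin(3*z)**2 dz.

pi/6

Use the identity sin^2(3*z) = (1 - cos(6*z))/2.
An antiderivative is F(z) = z/2 - sin(6*z)/12.
Then F(pi/3) - F(0) = (pi/6) - (0) = pi/6.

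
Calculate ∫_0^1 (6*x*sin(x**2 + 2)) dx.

Let u = x**2 + 2, so du = 2*x dx. When x = 0, u = 2; when x = 1, u = 3.
The integral becomes 3·∫ sin(u) du from 2 to 3, with antiderivative -3*cos(u).
Back in x: F(x) = -3*cos(x**2 + 2).
Then F(1) - F(0) = (-3*cos(3)) - (-3*cos(2)) = 3*cos(2) - 3*cos(3).

3*cos(2) - 3*cos(3)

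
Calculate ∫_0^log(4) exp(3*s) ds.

21

Let u = exp(s), so du = exp(s) ds. When s = 0, u = 1; when s = log(4), u = 4.
The integral becomes ∫ u**2 du from 1 to 4, with antiderivative u**3/3.
Back in s: F(s) = exp(3*s)/3.
Then F(log(4)) - F(0) = (64/3) - (1/3) = 21.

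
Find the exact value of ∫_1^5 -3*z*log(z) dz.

Integrate by parts once (u = ln z, dv = -3*z dz).
An antiderivative is F(z) = -3*z**2*(2*log(z) - 1)/4.
Then F(5) - F(1) = (75/4 - 75*log(5)/2) - (3/4) = 18 - 75*log(5)/2.

18 - 75*log(5)/2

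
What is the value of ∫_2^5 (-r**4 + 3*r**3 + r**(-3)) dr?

By the power rule, an antiderivative is F(r) = -r**5/5 + 3*r**4/4 - 1/(2*r**2).
Then F(5) - F(2) = (-15627/100) - (219/40) = -32349/200.

-32349/200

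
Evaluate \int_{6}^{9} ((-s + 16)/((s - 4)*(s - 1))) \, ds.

Factor the denominator: s**2 - 5*s + 4 = (s - 1)(s - 4).
Partial fractions: (-s + 16)/((s - 4)*(s - 1)) = -5/(s - 1) + 4/(s - 4).
An antiderivative is F(s) = 4*log(s - 4) - 5*log(s - 1).
Then F(9) - F(6) = (-15*log(2) + 4*log(5)) - (-5*log(5) + 4*log(2)) = -19*log(2) + 9*log(5).

-19*log(2) + 9*log(5)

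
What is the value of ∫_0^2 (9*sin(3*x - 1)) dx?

Let u = 3*x - 1, so du = 3 dx. When x = 0, u = -1; when x = 2, u = 5.
The integral becomes 3·∫ sin(u) du from -1 to 5, with antiderivative -3*cos(u).
Back in x: F(x) = -3*cos(3*x - 1).
Then F(2) - F(0) = (-3*cos(5)) - (-3*cos(1)) = -3*cos(5) + 3*cos(1).

-3*cos(5) + 3*cos(1)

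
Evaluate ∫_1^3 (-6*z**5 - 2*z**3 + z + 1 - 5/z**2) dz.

-2296/3

By the power rule, an antiderivative is F(z) = -z**6 - z**4/2 + z**2/2 + z + 5/z.
Then F(3) - F(1) = (-2281/3) - (5) = -2296/3.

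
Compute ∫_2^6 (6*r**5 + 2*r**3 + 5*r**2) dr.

By the power rule, an antiderivative is F(r) = r**6 + r**4/2 + 5*r**3/3.
Then F(6) - F(2) = (47664) - (256/3) = 142736/3.

142736/3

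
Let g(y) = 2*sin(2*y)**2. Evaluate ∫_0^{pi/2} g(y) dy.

Use the identity sin^2(2*y) = (1 - cos(4*y))/2.
An antiderivative is F(y) = y - sin(4*y)/4.
Then F(pi/2) - F(0) = (pi/2) - (0) = pi/2.

pi/2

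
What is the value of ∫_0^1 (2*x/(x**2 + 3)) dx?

log(4/3)

Let u = x**2 + 3, so du = 2*x dx. When x = 0, u = 3; when x = 1, u = 4.
The integral becomes ∫ 1/u du from 3 to 4, with antiderivative log(u).
Back in x: F(x) = log(x**2 + 3).
Then F(1) - F(0) = (log(4)) - (log(3)) = log(4/3).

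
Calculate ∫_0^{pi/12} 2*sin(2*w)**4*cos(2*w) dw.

1/160

Let u = sin(2*w), so du = 2*cos(2*w) dw. When w = 0, u = 0; when w = pi/12, u = 1/2.
The integral becomes ∫ u**4 du from 0 to 1/2, with antiderivative u**5/5.
Back in w: F(w) = sin(2*w)**5/5.
Then F(pi/12) - F(0) = (1/160) - (0) = 1/160.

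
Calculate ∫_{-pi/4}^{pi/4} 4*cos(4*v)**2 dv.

pi

Use the identity cos^2(4*v) = (1 + cos(8*v))/2.
An antiderivative is F(v) = 2*v + sin(8*v)/4.
Then F(pi/4) - F(-pi/4) = (pi/2) - (-pi/2) = pi.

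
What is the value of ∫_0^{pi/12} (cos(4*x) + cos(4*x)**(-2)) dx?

3*sqrt(3)/8

An antiderivative is F(x) = sin(4*x)/4 + tan(4*x)/4.
Then F(pi/12) - F(0) = (3*sqrt(3)/8) - (0) = 3*sqrt(3)/8.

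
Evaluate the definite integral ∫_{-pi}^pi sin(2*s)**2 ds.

pi

Use the identity sin^2(2*s) = (1 - cos(4*s))/2.
An antiderivative is F(s) = s/2 - sin(4*s)/8.
Then F(pi) - F(-pi) = (pi/2) - (-pi/2) = pi.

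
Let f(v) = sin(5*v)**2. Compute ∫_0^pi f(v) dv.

pi/2

Use the identity sin^2(5*v) = (1 - cos(10*v))/2.
An antiderivative is F(v) = v/2 - sin(10*v)/20.
Then F(pi) - F(0) = (pi/2) - (0) = pi/2.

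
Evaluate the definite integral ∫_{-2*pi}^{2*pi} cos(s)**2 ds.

2*pi

Use the identity cos^2(s) = (1 + cos(2*s))/2.
An antiderivative is F(s) = s/2 + sin(2*s)/4.
Then F(2*pi) - F(-2*pi) = (pi) - (-pi) = 2*pi.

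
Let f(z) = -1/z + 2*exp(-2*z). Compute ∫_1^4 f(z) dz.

(-log(4**exp(8)) - 1 + exp(6))*exp(-8)

An antiderivative is F(z) = -log(z) - exp(-2*z).
Then F(4) - F(1) = ((-log(4**exp(8)) - 1)*exp(-8)) - (-exp(-2)) = (-log(4**exp(8)) - 1 + exp(6))*exp(-8).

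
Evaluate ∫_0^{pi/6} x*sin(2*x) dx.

-pi/24 + sqrt(3)/8

Integrate by parts once (u = x, dv = sin(2*x) dx).
An antiderivative is F(x) = -x*cos(2*x)/2 + sin(2*x)/4.
Then F(pi/6) - F(0) = (-pi/24 + sqrt(3)/8) - (0) = -pi/24 + sqrt(3)/8.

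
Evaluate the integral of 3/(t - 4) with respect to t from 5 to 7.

log(27)

An antiderivative is F(t) = 3*log(t - 4).
Then F(7) - F(5) = (log(27)) - (0) = log(27).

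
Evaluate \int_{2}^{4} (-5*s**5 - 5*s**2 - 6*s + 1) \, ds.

-10462/3

By the power rule, an antiderivative is F(s) = -5*s**6/6 - 5*s**3/3 - 3*s**2 + s.
Then F(4) - F(2) = (-3564) - (-230/3) = -10462/3.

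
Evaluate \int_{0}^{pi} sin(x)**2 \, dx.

pi/2

Use the identity sin^2(x) = (1 - cos(2*x))/2.
An antiderivative is F(x) = x/2 - sin(2*x)/4.
Then F(pi) - F(0) = (pi/2) - (0) = pi/2.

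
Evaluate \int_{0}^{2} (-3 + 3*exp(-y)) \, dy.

An antiderivative is F(y) = -3*y - 3*exp(-y).
Then F(2) - F(0) = (-6 - 3*exp(-2)) - (-3) = -3 - 3*exp(-2).

-3 - 3*exp(-2)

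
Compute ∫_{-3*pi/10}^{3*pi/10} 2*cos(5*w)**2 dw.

Use the identity cos^2(5*w) = (1 + cos(10*w))/2.
An antiderivative is F(w) = w + sin(10*w)/10.
Then F(3*pi/10) - F(-3*pi/10) = (3*pi/10) - (-3*pi/10) = 3*pi/5.

3*pi/5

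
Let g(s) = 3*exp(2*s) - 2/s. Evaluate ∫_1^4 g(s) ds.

An antiderivative is F(s) = 3*exp(2*s)/2 - 2*log(s).
Then F(4) - F(1) = (-log(16) + 3*exp(8)/2) - (3*exp(2)/2) = -3*exp(2)/2 - log(16) + 3*exp(8)/2.

-3*exp(2)/2 - log(16) + 3*exp(8)/2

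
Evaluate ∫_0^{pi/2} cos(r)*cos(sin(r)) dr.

Let u = sin(r), so du = cos(r) dr. When r = 0, u = 0; when r = pi/2, u = 1.
The integral becomes ∫ cos(u) du from 0 to 1, with antiderivative sin(u).
Back in r: F(r) = sin(sin(r)).
Then F(pi/2) - F(0) = (sin(1)) - (0) = sin(1).

sin(1)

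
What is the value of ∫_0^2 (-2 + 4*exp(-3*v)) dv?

An antiderivative is F(v) = -2*v - 4*exp(-3*v)/3.
Then F(2) - F(0) = (-4 - 4*exp(-6)/3) - (-4/3) = -8/3 - 4*exp(-6)/3.

-8/3 - 4*exp(-6)/3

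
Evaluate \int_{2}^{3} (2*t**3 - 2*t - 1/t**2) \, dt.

By the power rule, an antiderivative is F(t) = t**4/2 - t**2 + 1/t.
Then F(3) - F(2) = (191/6) - (9/2) = 82/3.

82/3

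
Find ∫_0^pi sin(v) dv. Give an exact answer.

2

An antiderivative is F(v) = -cos(v).
Then F(pi) - F(0) = (1) - (-1) = 2.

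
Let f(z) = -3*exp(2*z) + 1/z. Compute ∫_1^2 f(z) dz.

An antiderivative is F(z) = -3*exp(2*z)/2 + log(z).
Then F(2) - F(1) = (-3*exp(4)/2 + log(2)) - (-3*exp(2)/2) = -3*exp(4)/2 + log(2) + 3*exp(2)/2.

-3*exp(4)/2 + log(2) + 3*exp(2)/2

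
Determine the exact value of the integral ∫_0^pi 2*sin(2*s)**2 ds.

Use the identity sin^2(2*s) = (1 - cos(4*s))/2.
An antiderivative is F(s) = s - sin(4*s)/4.
Then F(pi) - F(0) = (pi) - (0) = pi.

pi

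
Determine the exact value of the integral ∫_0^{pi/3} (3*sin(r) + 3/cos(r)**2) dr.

3/2 + 3*sqrt(3)

An antiderivative is F(r) = -3*cos(r) + 3*tan(r).
Then F(pi/3) - F(0) = (-3/2 + 3*sqrt(3)) - (-3) = 3/2 + 3*sqrt(3).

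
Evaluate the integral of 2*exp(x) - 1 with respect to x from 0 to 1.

An antiderivative is F(x) = -x + 2*exp(x).
Then F(1) - F(0) = (-1 + 2*E) - (2) = -3 + 2*E.

-3 + 2*E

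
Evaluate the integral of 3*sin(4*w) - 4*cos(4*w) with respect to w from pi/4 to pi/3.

An antiderivative is F(w) = -sin(4*w) - 3*cos(4*w)/4.
Then F(pi/3) - F(pi/4) = (3/8 + sqrt(3)/2) - (3/4) = -3/8 + sqrt(3)/2.

-3/8 + sqrt(3)/2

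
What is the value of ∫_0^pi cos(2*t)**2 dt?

Use the identity cos^2(2*t) = (1 + cos(4*t))/2.
An antiderivative is F(t) = t/2 + sin(4*t)/8.
Then F(pi) - F(0) = (pi/2) - (0) = pi/2.

pi/2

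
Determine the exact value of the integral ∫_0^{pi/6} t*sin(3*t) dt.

Integrate by parts once (u = t, dv = sin(3*t) dt).
An antiderivative is F(t) = -t*cos(3*t)/3 + sin(3*t)/9.
Then F(pi/6) - F(0) = (1/9) - (0) = 1/9.

1/9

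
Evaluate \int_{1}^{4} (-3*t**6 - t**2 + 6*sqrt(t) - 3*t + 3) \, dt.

By the power rule, an antiderivative is F(t) = -3*t**7/7 + 4*t**(3/2) - t**3/3 - 3*t**2/2 + 3*t.
Then F(4) - F(1) = (-147484/21) - (199/42) = -98389/14.

-98389/14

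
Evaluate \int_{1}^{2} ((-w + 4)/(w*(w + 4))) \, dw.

Factor the denominator: w**2 + 4*w = (w + 4)w.
Partial fractions: (-w + 4)/(w*(w + 4)) = -2/(w + 4) + 1/w.
An antiderivative is F(w) = log(w) - 2*log(w + 4).
Then F(2) - F(1) = (-log(18)) - (-log(25)) = log(25/18).

log(25/18)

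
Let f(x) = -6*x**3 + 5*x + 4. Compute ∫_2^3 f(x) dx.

-81

By the power rule, an antiderivative is F(x) = -3*x**4/2 + 5*x**2/2 + 4*x.
Then F(3) - F(2) = (-87) - (-6) = -81.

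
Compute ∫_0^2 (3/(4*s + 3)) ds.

An antiderivative is F(s) = 3*log(4*s + 3)/4.
Then F(2) - F(0) = (3*log(11)/4) - (3*log(3)/4) = -3*log(3)/4 + 3*log(11)/4.

-3*log(3)/4 + 3*log(11)/4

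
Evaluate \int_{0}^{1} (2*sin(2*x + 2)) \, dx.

cos(2) - cos(4)

Let u = 2*x + 2, so du = 2 dx. When x = 0, u = 2; when x = 1, u = 4.
The integral becomes ∫ sin(u) du from 2 to 4, with antiderivative -cos(u).
Back in x: F(x) = -cos(2*x + 2).
Then F(1) - F(0) = (-cos(4)) - (-cos(2)) = cos(2) - cos(4).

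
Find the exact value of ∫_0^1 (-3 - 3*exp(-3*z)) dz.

-4 + exp(-3)

An antiderivative is F(z) = -3*z + exp(-3*z).
Then F(1) - F(0) = (-3 + exp(-3)) - (1) = -4 + exp(-3).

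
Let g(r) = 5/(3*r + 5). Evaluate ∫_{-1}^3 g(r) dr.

An antiderivative is F(r) = 5*log(3*r + 5)/3.
Then F(3) - F(-1) = (5*log(14)/3) - (5*log(2)/3) = 5*log(7)/3.

5*log(7)/3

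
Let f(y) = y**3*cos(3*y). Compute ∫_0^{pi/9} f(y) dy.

-sqrt(3)*pi/81 + sqrt(3)*pi**3/4374 + pi**2/486 + 1/27

Integrate by parts 3 times (u = y^3, dv = cos(3*y) dy).
An antiderivative is F(y) = y**3*sin(3*y)/3 + y**2*cos(3*y)/3 - 2*y*sin(3*y)/9 - 2*cos(3*y)/27.
Then F(pi/9) - F(0) = (-sqrt(3)*pi/81 - 1/27 + sqrt(3)*pi**3/4374 + pi**2/486) - (-2/27) = -sqrt(3)*pi/81 + sqrt(3)*pi**3/4374 + pi**2/486 + 1/27.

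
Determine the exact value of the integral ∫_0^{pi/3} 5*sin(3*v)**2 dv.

5*pi/6

Use the identity sin^2(3*v) = (1 - cos(6*v))/2.
An antiderivative is F(v) = 5*v/2 - 5*sin(6*v)/12.
Then F(pi/3) - F(0) = (5*pi/6) - (0) = 5*pi/6.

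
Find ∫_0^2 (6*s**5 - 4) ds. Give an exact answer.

56

By the power rule, an antiderivative is F(s) = s**6 - 4*s.
Then F(2) - F(0) = (56) - (0) = 56.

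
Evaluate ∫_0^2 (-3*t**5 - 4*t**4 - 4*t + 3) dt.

By the power rule, an antiderivative is F(t) = -t**6/2 - 4*t**5/5 - 2*t**2 + 3*t.
Then F(2) - F(0) = (-298/5) - (0) = -298/5.

-298/5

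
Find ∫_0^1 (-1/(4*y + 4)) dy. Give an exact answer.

-log(2)/4

An antiderivative is F(y) = -log(4*y + 4)/4.
Then F(1) - F(0) = (-3*log(2)/4) - (-log(2)/2) = -log(2)/4.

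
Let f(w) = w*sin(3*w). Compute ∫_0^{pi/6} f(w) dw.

Integrate by parts once (u = w, dv = sin(3*w) dw).
An antiderivative is F(w) = -w*cos(3*w)/3 + sin(3*w)/9.
Then F(pi/6) - F(0) = (1/9) - (0) = 1/9.

1/9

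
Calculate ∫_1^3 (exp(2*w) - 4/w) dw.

An antiderivative is F(w) = exp(2*w)/2 - 4*log(w).
Then F(3) - F(1) = (-log(81) + exp(6)/2) - (exp(2)/2) = -log(81) - exp(2)/2 + exp(6)/2.

-log(81) - exp(2)/2 + exp(6)/2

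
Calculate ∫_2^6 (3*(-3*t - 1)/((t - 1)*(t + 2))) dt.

-4*log(5) - 5*log(2)

Factor the denominator: t**2 + t - 2 = (t + 2)(t - 1).
Partial fractions: 3*(-3*t - 1)/((t - 1)*(t + 2)) = -5/(t + 2) - 4/(t - 1).
An antiderivative is F(t) = -4*log(t - 1) - 5*log(t + 2).
Then F(6) - F(2) = (-15*log(2) - 4*log(5)) - (-10*log(2)) = -4*log(5) - 5*log(2).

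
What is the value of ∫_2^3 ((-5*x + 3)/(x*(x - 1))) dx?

log(2/27)

Factor the denominator: x**2 - x = x(x - 1).
Partial fractions: (-5*x + 3)/(x*(x - 1)) = -3/x - 2/(x - 1).
An antiderivative is F(x) = -3*log(x) - 2*log(x - 1).
Then F(3) - F(2) = (-3*log(3) - 2*log(2)) - (-log(8)) = log(2/27).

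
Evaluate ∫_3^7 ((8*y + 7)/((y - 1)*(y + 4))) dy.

-5*log(7) + 3*log(3) + 5*log(11)

Factor the denominator: y**2 + 3*y - 4 = (y + 4)(y - 1).
Partial fractions: (8*y + 7)/((y - 1)*(y + 4)) = 5/(y + 4) + 3/(y - 1).
An antiderivative is F(y) = 3*log(y - 1) + 5*log(y + 4).
Then F(7) - F(3) = (3*log(2) + 3*log(3) + 5*log(11)) - (3*log(2) + 5*log(7)) = -5*log(7) + 3*log(3) + 5*log(11).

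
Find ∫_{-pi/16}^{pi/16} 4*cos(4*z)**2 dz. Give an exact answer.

Use the identity cos^2(4*z) = (1 + cos(8*z))/2.
An antiderivative is F(z) = 2*z + sin(8*z)/4.
Then F(pi/16) - F(-pi/16) = (1/4 + pi/8) - (-pi/8 - 1/4) = 1/2 + pi/4.

1/2 + pi/4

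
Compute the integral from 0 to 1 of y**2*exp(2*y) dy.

Integrate by parts twice (u = y^2, dv = exp(2*y) dy).
An antiderivative is F(y) = (2*y**2 - 2*y + 1)*exp(2*y)/4.
Then F(1) - F(0) = (exp(2)/4) - (1/4) = -1/4 + exp(2)/4.

-1/4 + exp(2)/4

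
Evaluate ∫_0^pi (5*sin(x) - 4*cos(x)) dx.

An antiderivative is F(x) = -4*sin(x) - 5*cos(x).
Then F(pi) - F(0) = (5) - (-5) = 10.

10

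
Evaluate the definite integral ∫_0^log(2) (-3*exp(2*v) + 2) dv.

An antiderivative is F(v) = -3*exp(2*v)/2 + 2*v.
Then F(log(2)) - F(0) = (-6 + 2*log(2)) - (-3/2) = -9/2 + log(4).

-9/2 + log(4)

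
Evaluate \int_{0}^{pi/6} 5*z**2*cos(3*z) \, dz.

Integrate by parts twice (u = z^2, dv = 5*cos(3*z) dz).
An antiderivative is F(z) = 5*z**2*sin(3*z)/3 + 10*z*cos(3*z)/9 - 10*sin(3*z)/27.
Then F(pi/6) - F(0) = (-10/27 + 5*pi**2/108) - (0) = -10/27 + 5*pi**2/108.

-10/27 + 5*pi**2/108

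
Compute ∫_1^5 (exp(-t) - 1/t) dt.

An antiderivative is F(t) = -log(t) - exp(-t).
Then F(5) - F(1) = (-log(5) - exp(-5)) - (-exp(-1)) = -log(5) - exp(-5) + exp(-1).

-log(5) - exp(-5) + exp(-1)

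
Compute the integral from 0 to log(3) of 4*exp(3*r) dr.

Let u = exp(r), so du = exp(r) dr. When r = 0, u = 1; when r = log(3), u = 3.
The integral becomes 4·∫ u**2 du from 1 to 3, with antiderivative 4*u**3/3.
Back in r: F(r) = 4*exp(3*r)/3.
Then F(log(3)) - F(0) = (36) - (4/3) = 104/3.

104/3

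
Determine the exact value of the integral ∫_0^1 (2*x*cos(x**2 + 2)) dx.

-sin(2) + sin(3)

Let u = x**2 + 2, so du = 2*x dx. When x = 0, u = 2; when x = 1, u = 3.
The integral becomes ∫ cos(u) du from 2 to 3, with antiderivative sin(u).
Back in x: F(x) = sin(x**2 + 2).
Then F(1) - F(0) = (sin(3)) - (sin(2)) = -sin(2) + sin(3).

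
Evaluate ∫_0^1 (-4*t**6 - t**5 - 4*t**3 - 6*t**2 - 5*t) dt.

-131/21

By the power rule, an antiderivative is F(t) = -4*t**7/7 - t**6/6 - t**4 - 2*t**3 - 5*t**2/2.
Then F(1) - F(0) = (-131/21) - (0) = -131/21.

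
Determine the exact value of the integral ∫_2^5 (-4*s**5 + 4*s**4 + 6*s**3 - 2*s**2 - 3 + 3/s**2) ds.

By the power rule, an antiderivative is F(s) = -2*s**6/3 + 4*s**5/5 + 3*s**4/2 - 2*s**3/3 - 3*s - 3/s.
Then F(5) - F(2) = (-70781/10) - (-59/10) = -35361/5.

-35361/5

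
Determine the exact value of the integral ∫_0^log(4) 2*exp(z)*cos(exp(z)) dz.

-2*sin(1) + 2*sin(4)

Let u = exp(z), so du = exp(z) dz. When z = 0, u = 1; when z = log(4), u = 4.
The integral becomes 2·∫ cos(u) du from 1 to 4, with antiderivative 2*sin(u).
Back in z: F(z) = 2*sin(exp(z)).
Then F(log(4)) - F(0) = (2*sin(4)) - (2*sin(1)) = -2*sin(1) + 2*sin(4).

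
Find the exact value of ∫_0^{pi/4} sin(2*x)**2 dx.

Use the identity sin^2(2*x) = (1 - cos(4*x))/2.
An antiderivative is F(x) = x/2 - sin(4*x)/8.
Then F(pi/4) - F(0) = (pi/8) - (0) = pi/8.

pi/8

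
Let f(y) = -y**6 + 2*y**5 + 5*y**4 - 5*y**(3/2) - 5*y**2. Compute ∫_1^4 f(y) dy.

-836/7

By the power rule, an antiderivative is F(y) = -y**7/7 + y**6/3 - 2*y**(5/2) + y**5 - 5*y**3/3.
Then F(4) - F(1) = (-2560/21) - (-52/21) = -836/7.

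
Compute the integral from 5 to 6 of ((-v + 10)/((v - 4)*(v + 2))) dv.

Factor the denominator: v**2 - 2*v - 8 = (v + 2)(v - 4).
Partial fractions: (-v + 10)/((v - 4)*(v + 2)) = -2/(v + 2) + 1/(v - 4).
An antiderivative is F(v) = log(v - 4) - 2*log(v + 2).
Then F(6) - F(5) = (-log(32)) - (-log(49)) = log(49/32).

log(49/32)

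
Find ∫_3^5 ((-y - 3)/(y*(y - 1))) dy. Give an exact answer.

Factor the denominator: y**2 - y = y(y - 1).
Partial fractions: (-y - 3)/(y*(y - 1)) = 3/y - 4/(y - 1).
An antiderivative is F(y) = 3*log(y) - 4*log(y - 1).
Then F(5) - F(3) = (-8*log(2) + 3*log(5)) - (log(27/16)) = -3*log(3) - 4*log(2) + 3*log(5).

-3*log(3) - 4*log(2) + 3*log(5)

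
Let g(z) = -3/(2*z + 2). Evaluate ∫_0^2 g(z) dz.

-3*log(3)/2

An antiderivative is F(z) = -3*log(2*z + 2)/2.
Then F(2) - F(0) = (-3*log(6)/2) - (-3*log(2)/2) = -3*log(3)/2.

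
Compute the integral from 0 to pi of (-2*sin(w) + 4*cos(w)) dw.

An antiderivative is F(w) = 4*sin(w) + 2*cos(w).
Then F(pi) - F(0) = (-2) - (2) = -4.

-4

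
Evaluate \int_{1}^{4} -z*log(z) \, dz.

Integrate by parts once (u = ln z, dv = -z dz).
An antiderivative is F(z) = -z**2*(2*log(z) - 1)/4.
Then F(4) - F(1) = (4 - 16*log(2)) - (1/4) = 15/4 - 16*log(2).

15/4 - 16*log(2)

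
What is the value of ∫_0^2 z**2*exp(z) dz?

Integrate by parts twice (u = z^2, dv = exp(z) dz).
An antiderivative is F(z) = (z**2 - 2*z + 2)*exp(z).
Then F(2) - F(0) = (2*exp(2)) - (2) = -2 + 2*exp(2).

-2 + 2*exp(2)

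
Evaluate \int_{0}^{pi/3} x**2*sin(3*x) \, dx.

Integrate by parts twice (u = x^2, dv = sin(3*x) dx).
An antiderivative is F(x) = -x**2*cos(3*x)/3 + 2*x*sin(3*x)/9 + 2*cos(3*x)/27.
Then F(pi/3) - F(0) = (-2/27 + pi**2/27) - (2/27) = -4/27 + pi**2/27.

-4/27 + pi**2/27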